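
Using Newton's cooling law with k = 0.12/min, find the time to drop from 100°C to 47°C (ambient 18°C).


From T(t) = T_a + (T₀ - T_a)e^(-kt), set T(t) = 47:
(47 - 18) / (100 - 18) = e^(-0.12t), so t = -ln(0.354)/0.12 ≈ 8.7 minutes.


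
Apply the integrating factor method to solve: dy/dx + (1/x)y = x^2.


P(x) = 1/x ⇒ μ = x^1.
(x^1 y)' = x^3 ⇒ x^1 y = x^4/(4) + C.
Solve for y: y = (1/4)x^3 + C/x^1.


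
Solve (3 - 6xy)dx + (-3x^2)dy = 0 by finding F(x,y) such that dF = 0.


Check exactness: ∂M/∂y = -6x and ∂N/∂x = -6x; equal, so the equation is exact.
Integrate M with respect to x (treating y as constant): ∫M dx = 3x - 3x^2y + h(y).
Differentiate w.r.t. y and set equal to N: all terms match, so h'(y) = 0 and h is a constant absorbed into C.
General solution: 3x - 3x^2y = C.


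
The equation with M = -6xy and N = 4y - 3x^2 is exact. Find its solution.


Check exactness: ∂M/∂y = -6x and ∂N/∂x = -6x; equal, so the equation is exact.
Integrate M with respect to x (treating y as constant): ∫M dx = -3x^2y + h(y).
Differentiate w.r.t. y and set equal to N: the x-dependent terms already match, leaving h'(y) = 4y. Integrate: h(y) = 2y^2.
So F(x,y) = 2y^2 - 3x^2y.
General solution: 2y^2 - 3x^2y = C.


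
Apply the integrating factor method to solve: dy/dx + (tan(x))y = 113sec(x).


P(x) = tan(x) ⇒ μ = e^(∫tan(x)dx) = sec(x).
(sec(x) y)' = 113sec²(x) ⇒ sec(x) y = 113tan(x) + C.
Multiply by cos(x): y = 113sin(x) + C·cos(x).


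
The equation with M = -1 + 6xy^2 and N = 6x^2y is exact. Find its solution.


Check exactness: ∂M/∂y = 12xy and ∂N/∂x = 12xy; equal, so the equation is exact.
Integrate M with respect to x (treating y as constant): ∫M dx = -x + 3x^2y^2 + h(y).
Differentiate w.r.t. y and set equal to N: all terms match, so h'(y) = 0 and h is a constant absorbed into C.
General solution: -x + 3x^2y^2 = C.


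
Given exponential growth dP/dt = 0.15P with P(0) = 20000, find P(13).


The ODE dP/dt = 0.15P has solution P(t) = P(0)e^(0.15t).
Substitute P(0) = 20000 and t = 13: P(13) = 20000 e^(1.95) ≈ 140574.


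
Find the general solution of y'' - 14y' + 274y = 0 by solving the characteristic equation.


Characteristic equation: r² - 14r + 274 = 0.
Discriminant is negative; roots r = 7 ± 15i (complex conjugate pair).
General solution uses e^(α x)(C₁ cos(β x) + C₂ sin(β x)): y = e^(7x)(C₁cos(15x) + C₂sin(15x)).


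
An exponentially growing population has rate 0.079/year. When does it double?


Exponential growth: P(t) = P₀ e^(0.079t). Set P(t)/P₀ = 2: e^(0.079t) = 2.
Solve: t = ln(2)/0.079 ≈ 8.77 years.


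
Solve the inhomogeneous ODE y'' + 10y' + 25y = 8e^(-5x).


Characteristic polynomial (r + 5)² = 0; repeated root r = -5.
y_h = (C₁ + C₂x)e^(-5x). Forcing matches the repeated root (resonance), so try y_p = Ax² e^(-5x).
Substitute and solve for A: 2A = 8, so A = 4.
General solution: y = (C₁ + C₂x + 4x²)e^(-5x).


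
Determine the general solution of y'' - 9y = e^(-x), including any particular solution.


Characteristic roots of r² - 9 = 0 are 3, -3.
y_h = C₁e^(3x) + C₂e^(-3x).
Forcing exponent -1 is not a characteristic root; try y_p = Ae^(-x).
Substitute: A·(1 + (0)·-1 + (-9)) = A·-8 = 1, so A = -1/8.
General solution: y = C₁e^(3x) + C₂e^(-3x) - (1/8)e^(-x).


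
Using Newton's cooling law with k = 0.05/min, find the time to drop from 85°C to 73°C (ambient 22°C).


From T(t) = T_a + (T₀ - T_a)e^(-kt), set T(t) = 73:
(73 - 22) / (85 - 22) = e^(-0.05t), so t = -ln(0.810)/0.05 ≈ 4.2 minutes.


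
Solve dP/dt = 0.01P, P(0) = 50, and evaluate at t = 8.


The ODE dP/dt = 0.01P has solution P(t) = P(0)e^(0.01t).
Substitute P(0) = 50 and t = 8: P(8) = 50 e^(0.08) ≈ 54.


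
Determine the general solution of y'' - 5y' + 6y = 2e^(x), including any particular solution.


Characteristic roots of r² - 5r + 6 = 0 are 2, 3.
y_h = C₁e^(2x) + C₂e^(3x).
Forcing exponent 1 is not a characteristic root; try y_p = Ae^(x).
Substitute: A·(1 + (-5)·1 + (6)) = A·2 = 2, so A = 1.
General solution: y = C₁e^(2x) + C₂e^(3x) + e^(x).


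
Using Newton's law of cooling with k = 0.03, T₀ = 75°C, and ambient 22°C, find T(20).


Newton's law: dT/dt = -k(T - T_a) has solution T(t) = T_a + (T₀ - T_a)e^(-kt).
Plug in T_a = 22, T₀ = 75, k = 0.03, t = 20: T(20) = 22 + (53)e^(-0.60) ≈ 51.1°C.


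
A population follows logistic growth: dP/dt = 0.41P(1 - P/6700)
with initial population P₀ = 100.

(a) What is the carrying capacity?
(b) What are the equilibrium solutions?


Logistic ODE dP/dt = 0.41P(1 - P/6700) has equilibria where dP/dt = 0, i.e. P = 0 or P = 6700.
The coefficient (1 - P/K) = 0 when P = K, identifying K = 6700 as the carrying capacity.
(a) K = 6700; (b) equilibria P = 0 and P = 6700.


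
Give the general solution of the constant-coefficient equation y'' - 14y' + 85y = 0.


Characteristic equation: r² - 14r + 85 = 0.
Discriminant is negative; roots r = 7 ± 6i (complex conjugate pair).
General solution uses e^(α x)(C₁ cos(β x) + C₂ sin(β x)): y = e^(7x)(C₁cos(6x) + C₂sin(6x)).


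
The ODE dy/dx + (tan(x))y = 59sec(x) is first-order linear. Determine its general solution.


P(x) = tan(x) ⇒ μ = e^(∫tan(x)dx) = sec(x).
(sec(x) y)' = 59sec²(x) ⇒ sec(x) y = 59tan(x) + C.
Multiply by cos(x): y = 59sin(x) + C·cos(x).


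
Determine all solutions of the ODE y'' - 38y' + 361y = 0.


Characteristic equation: r² - 38r + 361 = 0, i.e. (r - 19)² = 0.
Repeated root r = 19; include an x factor for the second linearly independent solution.
General solution: y = (C₁ + C₂x)e^(19x).


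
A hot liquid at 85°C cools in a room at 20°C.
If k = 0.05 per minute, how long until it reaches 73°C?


From T(t) = T_a + (T₀ - T_a)e^(-kt), set T(t) = 73:
(73 - 20) / (85 - 20) = e^(-0.05t), so t = -ln(0.815)/0.05 ≈ 4.1 minutes.


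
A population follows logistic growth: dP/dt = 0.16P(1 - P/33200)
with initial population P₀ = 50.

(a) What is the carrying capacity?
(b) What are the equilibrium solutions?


Logistic ODE dP/dt = 0.16P(1 - P/33200) has equilibria where dP/dt = 0, i.e. P = 0 or P = 33200.
The coefficient (1 - P/K) = 0 when P = K, identifying K = 33200 as the carrying capacity.
(a) K = 33200; (b) equilibria P = 0 and P = 33200.


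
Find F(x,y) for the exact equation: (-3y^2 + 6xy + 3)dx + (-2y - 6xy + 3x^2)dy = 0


Check exactness: ∂M/∂y = -6y + 6x and ∂N/∂x = -6y + 6x; equal, so the equation is exact.
Integrate M with respect to x (treating y as constant): ∫M dx = -3xy^2 + 3x^2y + 3x + h(y).
Differentiate w.r.t. y and set equal to N: the x-dependent terms already match, leaving h'(y) = -2y. Integrate: h(y) = -y^2.
So F(x,y) = -y^2 - 3xy^2 + 3x^2y + 3x.
General solution: -y^2 - 3xy^2 + 3x^2y + 3x = C.


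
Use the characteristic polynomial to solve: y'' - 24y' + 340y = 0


Characteristic equation: r² - 24r + 340 = 0.
Discriminant is negative; roots r = 12 ± 14i (complex conjugate pair).
General solution uses e^(α x)(C₁ cos(β x) + C₂ sin(β x)): y = e^(12x)(C₁cos(14x) + C₂sin(14x)).


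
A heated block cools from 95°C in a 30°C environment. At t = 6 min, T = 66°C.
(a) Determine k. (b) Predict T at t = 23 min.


Newton's law: T(t) = T_a + (T₀ - T_a)e^(-kt).
(a) Use T(6) = 66: (66 - 30)/(95 - 30) = e^(-k·6), so k = -ln(0.554)/6 ≈ 0.0985.
(b) Apply k to t = 23: T(23) = 30 + (65)e^(-2.265) ≈ 36.7°C.


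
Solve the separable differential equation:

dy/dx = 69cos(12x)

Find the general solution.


g(y) = 1, so integrate directly: y = ∫ 69cos(12x) dx = (23/4)sin(12x) + C.


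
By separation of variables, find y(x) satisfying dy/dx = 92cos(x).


g(y) = 1, so integrate directly: y = ∫ 92cos(x) dx = 92sin(x) + C.


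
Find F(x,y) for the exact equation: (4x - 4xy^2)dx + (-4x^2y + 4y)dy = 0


Check exactness: ∂M/∂y = -8xy and ∂N/∂x = -8xy; equal, so the equation is exact.
Integrate M with respect to x (treating y as constant): ∫M dx = 2x^2 - 2x^2y^2 + h(y).
Differentiate w.r.t. y and set equal to N: the x-dependent terms already match, leaving h'(y) = 4y. Integrate: h(y) = 2y^2.
So F(x,y) = 2x^2 - 2x^2y^2 + 2y^2.
General solution: 2x^2 - 2x^2y^2 + 2y^2 = C.


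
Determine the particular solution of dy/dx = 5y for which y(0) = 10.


General solution of y' = 5y is y = Ce^(5x).
Apply y(0) = 10: C = 10.
Particular solution: y = 10e^(5x).


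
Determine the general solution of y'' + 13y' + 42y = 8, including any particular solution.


Characteristic roots of r² + 13r + 42 = 0 are -6, -7.
y_h = C₁e^(-6x) + C₂e^(-7x).
Constant forcing; try y_p = A. Then 42A = 8 ⇒ A = 4/21.
General solution: y = C₁e^(-6x) + C₂e^(-7x) + 4/21.


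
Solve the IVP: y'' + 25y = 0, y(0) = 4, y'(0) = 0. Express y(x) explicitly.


Characteristic roots of r² + 25 = 0 are ±5i, so y = C₁cos(5x) + C₂sin(5x).
Apply y(0) = 4: C₁ = 4. Differentiate and apply y'(0) = 0: 5·C₂ = 0, so C₂ = 0.
Particular solution: y = 4cos(5x).


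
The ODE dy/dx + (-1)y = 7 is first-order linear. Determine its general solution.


P(x) = -1 ⇒ μ = e^(-x).
(μ y)' = 7e^(-x) ⇒ μ y = -7e^(-x) + C.
Divide by μ: y = -7 + Ce^(x).


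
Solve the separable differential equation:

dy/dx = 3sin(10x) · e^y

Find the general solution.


Separate: e^(-y) dy = 3sin(10x) dx.
Integrate: -e^(-y) = -(3/10)cos(10x) + C₀.
Rearrange: e^(-y) = (3/10)cos(10x) + C.


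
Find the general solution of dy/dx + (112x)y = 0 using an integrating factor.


P(x) = 112x ⇒ μ = e^(56x²).
Q(x) = 0 so μ y is constant: y = Ce^(-56x²).


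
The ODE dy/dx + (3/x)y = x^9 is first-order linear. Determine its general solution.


P(x) = 3/x ⇒ μ = x^3.
(x^3 y)' = x^3·x^9 = x^12.
Integrate: x^3 y = x^13/(13) + C.
Solve for y: y = (1/13)x^10 + C/x^3.


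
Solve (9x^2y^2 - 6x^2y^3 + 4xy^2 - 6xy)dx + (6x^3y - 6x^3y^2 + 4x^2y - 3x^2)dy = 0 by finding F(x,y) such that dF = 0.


Check exactness: ∂M/∂y = 18x^2y - 18x^2y^2 + 8xy - 6x and ∂N/∂x = 18x^2y - 18x^2y^2 + 8xy - 6x; equal, so the equation is exact.
Integrate M with respect to x (treating y as constant): ∫M dx = 3x^3y^2 - 2x^3y^3 + 2x^2y^2 - 3x^2y + h(y).
Differentiate w.r.t. y and set equal to N: all terms match, so h'(y) = 0 and h is a constant absorbed into C.
General solution: 3x^3y^2 - 2x^3y^3 + 2x^2y^2 - 3x^2y = C.


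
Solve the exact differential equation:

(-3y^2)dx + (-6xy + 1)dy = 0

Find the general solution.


Check exactness: ∂M/∂y = -6y and ∂N/∂x = -6y; equal, so the equation is exact.
Integrate M with respect to x (treating y as constant): ∫M dx = -3xy^2 + h(y).
Differentiate w.r.t. y and set equal to N: the x-dependent terms already match, leaving h'(y) = 1. Integrate: h(y) = y.
So F(x,y) = -3xy^2 + y.
General solution: -3xy^2 + y = C.


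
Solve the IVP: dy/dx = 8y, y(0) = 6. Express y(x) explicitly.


General solution of y' = 8y is y = Ce^(8x).
Apply y(0) = 6: C = 6.
Particular solution: y = 6e^(8x).


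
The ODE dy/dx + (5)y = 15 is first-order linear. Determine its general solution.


P(x) = 5, Q(x) = 15; integrating factor μ = e^(5x).
(μ y)' = 15e^(5x) ⇒ μ y = 3e^(5x) + C.
Divide by μ: y = 3 + Ce^(-5x).


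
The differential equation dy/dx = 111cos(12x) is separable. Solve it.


g(y) = 1, so integrate directly: y = ∫ 111cos(12x) dx = (37/4)sin(12x) + C.


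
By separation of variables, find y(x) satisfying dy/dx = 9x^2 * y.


Separate variables: dy/y = 9x^2 dx.
Integrate: ln|y| = 3x^3 + C₀.
Exponentiate: y = Ce^(3x^3).


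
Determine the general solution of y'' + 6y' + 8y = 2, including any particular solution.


Characteristic roots of r² + 6r + 8 = 0 are -2, -4.
y_h = C₁e^(-2x) + C₂e^(-4x).
Constant forcing; try y_p = A. Then 8A = 2 ⇒ A = 1/4.
General solution: y = C₁e^(-2x) + C₂e^(-4x) + 1/4.


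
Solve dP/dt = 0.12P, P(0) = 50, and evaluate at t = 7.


The ODE dP/dt = 0.12P has solution P(t) = P(0)e^(0.12t).
Substitute P(0) = 50 and t = 7: P(7) = 50 e^(0.84) ≈ 116.


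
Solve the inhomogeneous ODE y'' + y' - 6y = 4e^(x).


Characteristic roots of r² + r - 6 = 0 are -3, 2.
y_h = C₁e^(-3x) + C₂e^(2x).
Forcing exponent 1 is not a characteristic root; try y_p = Ae^(x).
Substitute: A·(1 + (1)·1 + (-6)) = A·-4 = 4, so A = -1.
General solution: y = C₁e^(-3x) + C₂e^(2x) - e^(x).


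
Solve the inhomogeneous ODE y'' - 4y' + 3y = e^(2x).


Characteristic roots of r² - 4r + 3 = 0 are 1, 3.
y_h = C₁e^(x) + C₂e^(3x).
Forcing exponent 2 is not a characteristic root; try y_p = Ae^(2x).
Substitute: A·(4 + (-4)·2 + (3)) = A·-1 = 1, so A = -1.
General solution: y = C₁e^(x) + C₂e^(3x) - e^(2x).


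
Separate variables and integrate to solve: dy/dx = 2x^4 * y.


Separate variables: dy/y = 2x^4 dx.
Integrate: ln|y| = (2/5)x^5 + C₀.
Exponentiate: y = Ce^((2/5)x^5).


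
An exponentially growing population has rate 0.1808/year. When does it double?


Exponential growth: P(t) = P₀ e^(0.1808t). Set P(t)/P₀ = 2: e^(0.1808t) = 2.
Solve: t = ln(2)/0.1808 ≈ 3.83 years.


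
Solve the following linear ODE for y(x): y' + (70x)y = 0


P(x) = 70x ⇒ μ = e^(35x²).
Q(x) = 0 so μ y is constant: y = Ce^(-35x²).


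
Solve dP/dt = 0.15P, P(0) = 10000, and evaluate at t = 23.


The ODE dP/dt = 0.15P has solution P(t) = P(0)e^(0.15t).
Substitute P(0) = 10000 and t = 23: P(23) = 10000 e^(3.45) ≈ 315004.


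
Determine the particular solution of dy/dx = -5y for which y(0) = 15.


General solution of y' = -5y is y = Ce^(-5x).
Apply y(0) = 15: C = 15.
Particular solution: y = 15e^(-5x).


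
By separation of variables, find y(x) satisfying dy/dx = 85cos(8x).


g(y) = 1, so integrate directly: y = ∫ 85cos(8x) dx = (85/8)sin(8x) + C.


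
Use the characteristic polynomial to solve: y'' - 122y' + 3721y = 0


Characteristic equation: r² - 122r + 3721 = 0, i.e. (r - 61)² = 0.
Repeated root r = 61; include an x factor for the second linearly independent solution.
General solution: y = (C₁ + C₂x)e^(61x).


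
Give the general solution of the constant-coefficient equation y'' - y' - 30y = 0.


Characteristic equation: r² - r - 30 = 0.
Factor: (r + 5)(r - 6) = 0 ⇒ r = -5, 6 (distinct real).
General solution: y = C₁e^(-5x) + C₂e^(6x).


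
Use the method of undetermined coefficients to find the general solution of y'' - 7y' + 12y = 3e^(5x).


Characteristic roots of r² - 7r + 12 = 0 are 3, 4.
y_h = C₁e^(3x) + C₂e^(4x).
Forcing exponent 5 is not a characteristic root; try y_p = Ae^(5x).
Substitute: A·(25 + (-7)·5 + (12)) = A·2 = 3, so A = 3/2.
General solution: y = C₁e^(3x) + C₂e^(4x) + (3/2)e^(5x).


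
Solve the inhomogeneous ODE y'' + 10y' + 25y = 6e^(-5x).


Characteristic polynomial (r + 5)² = 0; repeated root r = -5.
y_h = (C₁ + C₂x)e^(-5x). Forcing matches the repeated root (resonance), so try y_p = Ax² e^(-5x).
Substitute and solve for A: 2A = 6, so A = 3.
General solution: y = (C₁ + C₂x + 3x²)e^(-5x).


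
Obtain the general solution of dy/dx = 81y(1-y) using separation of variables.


Separate: dy/[y(1-y)] = 81 dx.
Partial fractions: 1/[y(1-y)] = 1/y + 1/(1-y).
Integrate: ln|y/(1-y)| = 81x + C₀.
Solve for y: y = 1/(1 + Ce^(-81x)).


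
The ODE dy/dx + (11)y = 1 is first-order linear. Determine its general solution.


P(x) = 11, Q(x) = 1; integrating factor μ = e^(11x).
(μ y)' = e^(11x) ⇒ μ y = (1/11)e^(11x) + C.
Divide by μ: y = 1/11 + Ce^(-11x).


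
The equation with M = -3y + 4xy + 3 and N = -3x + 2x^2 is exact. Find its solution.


Check exactness: ∂M/∂y = -3 + 4x and ∂N/∂x = -3 + 4x; equal, so the equation is exact.
Integrate M with respect to x (treating y as constant): ∫M dx = -3xy + 2x^2y + 3x + h(y).
Differentiate w.r.t. y and set equal to N: all terms match, so h'(y) = 0 and h is a constant absorbed into C.
General solution: -3xy + 2x^2y + 3x = C.


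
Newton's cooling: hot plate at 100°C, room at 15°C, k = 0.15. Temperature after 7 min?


Newton's law: dT/dt = -k(T - T_a) has solution T(t) = T_a + (T₀ - T_a)e^(-kt).
Plug in T_a = 15, T₀ = 100, k = 0.15, t = 7: T(7) = 15 + (85)e^(-1.05) ≈ 44.7°C.


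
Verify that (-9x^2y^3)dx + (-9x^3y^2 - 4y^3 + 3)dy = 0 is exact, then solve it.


Check exactness: ∂M/∂y = -27x^2y^2 and ∂N/∂x = -27x^2y^2; equal, so the equation is exact.
Integrate M with respect to x (treating y as constant): ∫M dx = -3x^3y^3 + h(y).
Differentiate w.r.t. y and set equal to N: the x-dependent terms already match, leaving h'(y) = -4y^3 + 3. Integrate: h(y) = -y^4 + 3y.
So F(x,y) = -3x^3y^3 - y^4 + 3y.
General solution: -3x^3y^3 - y^4 + 3y = C.


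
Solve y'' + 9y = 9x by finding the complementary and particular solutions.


Homogeneous: r² + 9 = 0 ⇒ r = ±3i, y_h = C₁cos(3x) + C₂sin(3x).
Polynomial forcing; try y_p = Ax + B. Then y_p'' + 9 y_p = 9(Ax + B) = 9x, so B = 0 and A = 1.
General solution: y = C₁cos(3x) + C₂sin(3x) + x.


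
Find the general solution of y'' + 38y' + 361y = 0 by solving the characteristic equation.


Characteristic equation: r² + 38r + 361 = 0, i.e. (r + 19)² = 0.
Repeated root r = -19; include an x factor for the second linearly independent solution.
General solution: y = (C₁ + C₂x)e^(-19x).


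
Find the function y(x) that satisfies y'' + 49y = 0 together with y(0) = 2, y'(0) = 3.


Characteristic roots of r² + 49 = 0 are ±7i, so y = C₁cos(7x) + C₂sin(7x).
Apply y(0) = 2: C₁ = 2. Differentiate and apply y'(0) = 3: 7·C₂ = 3, so C₂ = 3/7.
Particular solution: y = 2cos(7x) + (3/7)sin(7x).


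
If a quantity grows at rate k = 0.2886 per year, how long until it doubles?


Exponential growth: P(t) = P₀ e^(0.2886t). Set P(t)/P₀ = 2: e^(0.2886t) = 2.
Solve: t = ln(2)/0.2886 ≈ 2.40 years.


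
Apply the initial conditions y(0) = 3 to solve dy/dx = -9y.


General solution of y' = -9y is y = Ce^(-9x).
Apply y(0) = 3: C = 3.
Particular solution: y = 3e^(-9x).


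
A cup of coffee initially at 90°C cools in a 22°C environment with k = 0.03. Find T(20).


Newton's law: dT/dt = -k(T - T_a) has solution T(t) = T_a + (T₀ - T_a)e^(-kt).
Plug in T_a = 22, T₀ = 90, k = 0.03, t = 20: T(20) = 22 + (68)e^(-0.60) ≈ 59.3°C.


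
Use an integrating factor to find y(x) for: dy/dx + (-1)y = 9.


P(x) = -1 ⇒ μ = e^(-x).
(μ y)' = 9e^(-x) ⇒ μ y = -9e^(-x) + C.
Divide by μ: y = -9 + Ce^(x).


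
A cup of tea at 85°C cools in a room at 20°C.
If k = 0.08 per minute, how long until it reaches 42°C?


From T(t) = T_a + (T₀ - T_a)e^(-kt), set T(t) = 42:
(42 - 20) / (85 - 20) = e^(-0.08t), so t = -ln(0.338)/0.08 ≈ 13.5 minutes.


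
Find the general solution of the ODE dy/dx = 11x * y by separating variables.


Separate variables: dy/y = 11x dx.
Integrate: ln|y| = (11/2)x^2 + C₀.
Exponentiate: y = Ce^((11/2)x^2).


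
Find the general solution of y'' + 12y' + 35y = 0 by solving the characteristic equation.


Characteristic equation: r² + 12r + 35 = 0.
Factor: (r + 7)(r + 5) = 0 ⇒ r = -7, -5 (distinct real).
General solution: y = C₁e^(-7x) + C₂e^(-5x).


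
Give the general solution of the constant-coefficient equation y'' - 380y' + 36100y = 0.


Characteristic equation: r² - 380r + 36100 = 0, i.e. (r - 190)² = 0.
Repeated root r = 190; include an x factor for the second linearly independent solution.
General solution: y = (C₁ + C₂x)e^(190x).


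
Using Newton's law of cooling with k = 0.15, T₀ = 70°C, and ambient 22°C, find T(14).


Newton's law: dT/dt = -k(T - T_a) has solution T(t) = T_a + (T₀ - T_a)e^(-kt).
Plug in T_a = 22, T₀ = 70, k = 0.15, t = 14: T(14) = 22 + (48)e^(-2.10) ≈ 27.9°C.


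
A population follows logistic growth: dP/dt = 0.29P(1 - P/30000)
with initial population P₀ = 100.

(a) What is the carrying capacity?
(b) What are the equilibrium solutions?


Logistic ODE dP/dt = 0.29P(1 - P/30000) has equilibria where dP/dt = 0, i.e. P = 0 or P = 30000.
The coefficient (1 - P/K) = 0 when P = K, identifying K = 30000 as the carrying capacity.
(a) K = 30000; (b) equilibria P = 0 and P = 30000.


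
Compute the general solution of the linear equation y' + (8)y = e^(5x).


P(x) = 8 ⇒ μ = e^(8x).
(μ y)' = e^(13x) ⇒ μ y = e^(13x)/13 + C.
Divide by μ: y = (1/13)e^(5x) + Ce^(-8x).


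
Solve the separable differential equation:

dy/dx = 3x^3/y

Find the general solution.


Separate variables: y dy = 3x^3 dx.
Integrate both sides: y²/2 = (3/4)x^4 + C₀.
Multiply by 2: y² = (3/2)x^4 + C.


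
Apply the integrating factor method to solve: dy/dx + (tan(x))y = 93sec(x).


P(x) = tan(x) ⇒ μ = e^(∫tan(x)dx) = sec(x).
(sec(x) y)' = 93sec²(x) ⇒ sec(x) y = 93tan(x) + C.
Multiply by cos(x): y = 93sin(x) + C·cos(x).


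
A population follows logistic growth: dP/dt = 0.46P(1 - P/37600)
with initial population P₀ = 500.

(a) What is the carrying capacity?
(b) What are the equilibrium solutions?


Logistic ODE dP/dt = 0.46P(1 - P/37600) has equilibria where dP/dt = 0, i.e. P = 0 or P = 37600.
The coefficient (1 - P/K) = 0 when P = K, identifying K = 37600 as the carrying capacity.
(a) K = 37600; (b) equilibria P = 0 and P = 37600.


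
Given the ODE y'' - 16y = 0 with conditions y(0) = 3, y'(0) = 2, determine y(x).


Characteristic roots of r² - 16 = 0 are -4, 4.
General solution y = c₁ e^(-4x) + c₂ e^(4x).
Apply y(0) = 3: c₁ + c₂ = 3. Apply y'(0) = 2: -4 c₁ + 4 c₂ = 2.
Solve: c₁ = 5/4, c₂ = 7/4.
Particular solution: y = (5/4)e^(-4x) + (7/4)e^(4x).


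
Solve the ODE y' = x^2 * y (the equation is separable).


Separate variables: dy/y = x^2 dx.
Integrate: ln|y| = (1/3)x^3 + C₀.
Exponentiate: y = Ce^((1/3)x^3).


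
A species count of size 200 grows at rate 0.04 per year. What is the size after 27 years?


The ODE dP/dt = 0.04P has solution P(t) = P(0)e^(0.04t).
Substitute P(0) = 200 and t = 27: P(27) = 200 e^(1.08) ≈ 589.


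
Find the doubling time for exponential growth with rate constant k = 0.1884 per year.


Exponential growth: P(t) = P₀ e^(0.1884t). Set P(t)/P₀ = 2: e^(0.1884t) = 2.
Solve: t = ln(2)/0.1884 ≈ 3.68 years.


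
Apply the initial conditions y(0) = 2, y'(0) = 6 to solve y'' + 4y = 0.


Characteristic roots of r² + 4 = 0 are ±2i, so y = C₁cos(2x) + C₂sin(2x).
Apply y(0) = 2: C₁ = 2. Differentiate and apply y'(0) = 6: 2·C₂ = 6, so C₂ = 3.
Particular solution: y = 2cos(2x) + 3sin(2x).


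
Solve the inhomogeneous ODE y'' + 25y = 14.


Homogeneous part: r² + 25 = 0 ⇒ r = ±5i, so y_h = C₁cos(5x) + C₂sin(5x).
Try constant y_p = A; plug in: 25A = 14 ⇒ A = 14/25.
General solution: y = C₁cos(5x) + C₂sin(5x) + 14/25.


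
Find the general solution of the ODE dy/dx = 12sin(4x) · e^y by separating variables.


Separate: e^(-y) dy = 12sin(4x) dx.
Integrate: -e^(-y) = -3cos(4x) + C₀.
Rearrange: e^(-y) = 3cos(4x) + C.


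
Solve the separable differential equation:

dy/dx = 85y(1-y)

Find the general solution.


Separate: dy/[y(1-y)] = 85 dx.
Partial fractions: 1/[y(1-y)] = 1/y + 1/(1-y).
Integrate: ln|y/(1-y)| = 85x + C₀.
Solve for y: y = 1/(1 + Ce^(-85x)).


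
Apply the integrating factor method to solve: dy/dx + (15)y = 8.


P(x) = 15, Q(x) = 8; integrating factor μ = e^(15x).
(μ y)' = 8e^(15x) ⇒ μ y = (8/15)e^(15x) + C.
Divide by μ: y = 8/15 + Ce^(-15x).


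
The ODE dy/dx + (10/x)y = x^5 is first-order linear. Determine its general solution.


P(x) = 10/x ⇒ μ = x^10.
(x^10 y)' = x^15 ⇒ x^10 y = x^16/(16) + C.
Solve for y: y = (1/16)x^6 + C/x^10.


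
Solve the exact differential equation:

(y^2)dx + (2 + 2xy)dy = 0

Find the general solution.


Check exactness: ∂M/∂y = 2y and ∂N/∂x = 2y; equal, so the equation is exact.
Integrate M with respect to x (treating y as constant): ∫M dx = xy^2 + h(y).
Differentiate w.r.t. y and set equal to N: the x-dependent terms already match, leaving h'(y) = 2. Integrate: h(y) = 2y.
So F(x,y) = 2y + xy^2.
General solution: 2y + xy^2 = C.


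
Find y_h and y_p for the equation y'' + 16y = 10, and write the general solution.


Homogeneous part: r² + 16 = 0 ⇒ r = ±4i, so y_h = C₁cos(4x) + C₂sin(4x).
Try constant y_p = A; plug in: 16A = 10 ⇒ A = 5/8.
General solution: y = C₁cos(4x) + C₂sin(4x) + 5/8.


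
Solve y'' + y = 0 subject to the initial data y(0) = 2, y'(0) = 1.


Characteristic roots of r² + 1 = 0 are ±1i, so y = C₁cos(x) + C₂sin(x).
Apply y(0) = 2: C₁ = 2. Differentiate and apply y'(0) = 1: 1·C₂ = 1, so C₂ = 1.
Particular solution: y = 2cos(x) + sin(x).


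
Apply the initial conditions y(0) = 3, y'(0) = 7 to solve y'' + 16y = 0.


Characteristic roots of r² + 16 = 0 are ±4i, so y = C₁cos(4x) + C₂sin(4x).
Apply y(0) = 3: C₁ = 3. Differentiate and apply y'(0) = 7: 4·C₂ = 7, so C₂ = 7/4.
Particular solution: y = 3cos(4x) + (7/4)sin(4x).


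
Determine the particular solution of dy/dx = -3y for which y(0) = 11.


General solution of y' = -3y is y = Ce^(-3x).
Apply y(0) = 11: C = 11.
Particular solution: y = 11e^(-3x).


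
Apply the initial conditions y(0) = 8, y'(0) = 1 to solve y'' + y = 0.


Characteristic roots of r² + 1 = 0 are ±1i, so y = C₁cos(x) + C₂sin(x).
Apply y(0) = 8: C₁ = 8. Differentiate and apply y'(0) = 1: 1·C₂ = 1, so C₂ = 1.
Particular solution: y = 8cos(x) + sin(x).


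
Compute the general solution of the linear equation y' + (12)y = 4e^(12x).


P(x) = 12 ⇒ μ = e^(12x).
(μ y)' = 4e^(24x) ⇒ μ y = (4/24)e^(24x) + C.
Divide by μ: y = (1/6)e^(12x) + Ce^(-12x).


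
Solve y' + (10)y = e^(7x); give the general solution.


P(x) = 10 ⇒ μ = e^(10x).
(μ y)' = e^(17x) ⇒ μ y = e^(17x)/17 + C.
Divide by μ: y = (1/17)e^(7x) + Ce^(-10x).


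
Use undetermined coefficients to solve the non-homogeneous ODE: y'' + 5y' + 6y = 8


Characteristic roots of r² + 5r + 6 = 0 are -2, -3.
y_h = C₁e^(-2x) + C₂e^(-3x).
Constant forcing; try y_p = A. Then 6A = 8 ⇒ A = 4/3.
General solution: y = C₁e^(-2x) + C₂e^(-3x) + 4/3.


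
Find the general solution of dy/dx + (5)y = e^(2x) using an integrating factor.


P(x) = 5 ⇒ μ = e^(5x).
(μ y)' = e^(7x) ⇒ μ y = e^(7x)/7 + C.
Divide by μ: y = (1/7)e^(2x) + Ce^(-5x).


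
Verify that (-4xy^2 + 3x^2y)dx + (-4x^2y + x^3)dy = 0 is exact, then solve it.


Check exactness: ∂M/∂y = -8xy + 3x^2 and ∂N/∂x = -8xy + 3x^2; equal, so the equation is exact.
Integrate M with respect to x (treating y as constant): ∫M dx = -2x^2y^2 + x^3y + h(y).
Differentiate w.r.t. y and set equal to N: all terms match, so h'(y) = 0 and h is a constant absorbed into C.
General solution: -2x^2y^2 + x^3y = C.


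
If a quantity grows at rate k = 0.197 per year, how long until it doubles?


Exponential growth: P(t) = P₀ e^(0.197t). Set P(t)/P₀ = 2: e^(0.197t) = 2.
Solve: t = ln(2)/0.197 ≈ 3.52 years.


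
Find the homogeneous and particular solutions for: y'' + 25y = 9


Homogeneous part: r² + 25 = 0 ⇒ r = ±5i, so y_h = C₁cos(5x) + C₂sin(5x).
Try constant y_p = A; plug in: 25A = 9 ⇒ A = 9/25.
General solution: y = C₁cos(5x) + C₂sin(5x) + 9/25.


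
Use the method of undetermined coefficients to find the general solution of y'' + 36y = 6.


Homogeneous part: r² + 36 = 0 ⇒ r = ±6i, so y_h = C₁cos(6x) + C₂sin(6x).
Try constant y_p = A; plug in: 36A = 6 ⇒ A = 1/6.
General solution: y = C₁cos(6x) + C₂sin(6x) + 1/6.


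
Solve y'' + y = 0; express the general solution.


Characteristic equation: r² + 1 = 0.
Discriminant is negative; roots r = 0 ± 1i (complex conjugate pair).
General solution uses e^(α x)(C₁ cos(β x) + C₂ sin(β x)): y = C₁cos(x) + C₂sin(x).


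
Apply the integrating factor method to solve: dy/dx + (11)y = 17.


P(x) = 11, Q(x) = 17; integrating factor μ = e^(11x).
(μ y)' = 17e^(11x) ⇒ μ y = (17/11)e^(11x) + C.
Divide by μ: y = 17/11 + Ce^(-11x).


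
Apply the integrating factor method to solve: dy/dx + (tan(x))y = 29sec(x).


P(x) = tan(x) ⇒ μ = e^(∫tan(x)dx) = sec(x).
(sec(x) y)' = 29sec²(x) ⇒ sec(x) y = 29tan(x) + C.
Multiply by cos(x): y = 29sin(x) + C·cos(x).


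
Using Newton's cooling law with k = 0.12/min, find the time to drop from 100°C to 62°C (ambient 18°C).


From T(t) = T_a + (T₀ - T_a)e^(-kt), set T(t) = 62:
(62 - 18) / (100 - 18) = e^(-0.12t), so t = -ln(0.537)/0.12 ≈ 5.2 minutes.


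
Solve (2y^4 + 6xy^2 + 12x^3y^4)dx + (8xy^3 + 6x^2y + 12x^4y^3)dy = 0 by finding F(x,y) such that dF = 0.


Check exactness: ∂M/∂y = 8y^3 + 12xy + 48x^3y^3 and ∂N/∂x = 8y^3 + 12xy + 48x^3y^3; equal, so the equation is exact.
Integrate M with respect to x (treating y as constant): ∫M dx = 2xy^4 + 3x^2y^2 + 3x^4y^4 + h(y).
Differentiate w.r.t. y and set equal to N: all terms match, so h'(y) = 0 and h is a constant absorbed into C.
General solution: 2xy^4 + 3x^2y^2 + 3x^4y^4 = C.


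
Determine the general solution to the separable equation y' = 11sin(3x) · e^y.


Separate: e^(-y) dy = 11sin(3x) dx.
Integrate: -e^(-y) = -(11/3)cos(3x) + C₀.
Rearrange: e^(-y) = (11/3)cos(3x) + C.


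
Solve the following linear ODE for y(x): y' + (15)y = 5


P(x) = 15, Q(x) = 5; integrating factor μ = e^(15x).
(μ y)' = 5e^(15x) ⇒ μ y = (1/3)e^(15x) + C.
Divide by μ: y = 1/3 + Ce^(-15x).


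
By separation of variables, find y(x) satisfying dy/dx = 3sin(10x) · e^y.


Separate: e^(-y) dy = 3sin(10x) dx.
Integrate: -e^(-y) = -(3/10)cos(10x) + C₀.
Rearrange: e^(-y) = (3/10)cos(10x) + C.


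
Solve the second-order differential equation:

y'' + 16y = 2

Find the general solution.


Homogeneous part: r² + 16 = 0 ⇒ r = ±4i, so y_h = C₁cos(4x) + C₂sin(4x).
Try constant y_p = A; plug in: 16A = 2 ⇒ A = 1/8.
General solution: y = C₁cos(4x) + C₂sin(4x) + 1/8.


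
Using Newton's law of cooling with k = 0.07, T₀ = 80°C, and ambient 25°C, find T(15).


Newton's law: dT/dt = -k(T - T_a) has solution T(t) = T_a + (T₀ - T_a)e^(-kt).
Plug in T_a = 25, T₀ = 80, k = 0.07, t = 15: T(15) = 25 + (55)e^(-1.05) ≈ 44.2°C.


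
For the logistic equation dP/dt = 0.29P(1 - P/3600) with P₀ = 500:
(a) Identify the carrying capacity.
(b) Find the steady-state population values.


Logistic ODE dP/dt = 0.29P(1 - P/3600) has equilibria where dP/dt = 0, i.e. P = 0 or P = 3600.
The coefficient (1 - P/K) = 0 when P = K, identifying K = 3600 as the carrying capacity.
(a) K = 3600; (b) equilibria P = 0 and P = 3600.


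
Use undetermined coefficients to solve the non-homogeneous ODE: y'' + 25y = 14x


Homogeneous: r² + 25 = 0 ⇒ r = ±5i, y_h = C₁cos(5x) + C₂sin(5x).
Polynomial forcing; try y_p = Ax + B. Then y_p'' + 25 y_p = 25(Ax + B) = 14x, so B = 0 and A = 14/25.
General solution: y = C₁cos(5x) + C₂sin(5x) + (14/25)x.


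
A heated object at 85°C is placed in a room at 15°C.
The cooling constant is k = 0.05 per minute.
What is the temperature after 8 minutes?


Newton's law: dT/dt = -k(T - T_a) has solution T(t) = T_a + (T₀ - T_a)e^(-kt).
Plug in T_a = 15, T₀ = 85, k = 0.05, t = 8: T(8) = 15 + (70)e^(-0.40) ≈ 61.9°C.


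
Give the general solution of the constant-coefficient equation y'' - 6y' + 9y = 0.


Characteristic equation: r² - 6r + 9 = 0, i.e. (r - 3)² = 0.
Repeated root r = 3; include an x factor for the second linearly independent solution.
General solution: y = (C₁ + C₂x)e^(3x).


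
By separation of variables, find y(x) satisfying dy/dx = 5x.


Integrate both sides with respect to x: y = ∫ 5x dx = (5/2)x^2 + C.


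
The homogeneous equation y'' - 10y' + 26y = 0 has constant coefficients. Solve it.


Characteristic equation: r² - 10r + 26 = 0.
Discriminant is negative; roots r = 5 ± 1i (complex conjugate pair).
General solution uses e^(α x)(C₁ cos(β x) + C₂ sin(β x)): y = e^(5x)(C₁cos(x) + C₂sin(x)).


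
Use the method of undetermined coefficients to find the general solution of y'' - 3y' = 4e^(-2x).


Characteristic roots of r² - 3r = 0 are 3, 0.
y_h = C₁e^(3x) + C₂.
Forcing exponent -2 is not a characteristic root; try y_p = Ae^(-2x).
Substitute: A·(4 + (-3)·-2 + (0)) = A·10 = 4, so A = 2/5.
General solution: y = C₁e^(3x) + C₂ + (2/5)e^(-2x).


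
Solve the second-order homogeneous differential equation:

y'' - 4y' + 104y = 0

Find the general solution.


Characteristic equation: r² - 4r + 104 = 0.
Discriminant is negative; roots r = 2 ± 10i (complex conjugate pair).
General solution uses e^(α x)(C₁ cos(β x) + C₂ sin(β x)): y = e^(2x)(C₁cos(10x) + C₂sin(10x)).


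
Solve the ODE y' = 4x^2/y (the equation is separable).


Separate variables: y dy = 4x^2 dx.
Integrate both sides: y²/2 = (4/3)x^3 + C₀.
Multiply by 2: y² = (8/3)x^3 + C.


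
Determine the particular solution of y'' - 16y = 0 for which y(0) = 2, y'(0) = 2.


Characteristic roots of r² - 16 = 0 are -4, 4.
General solution y = c₁ e^(-4x) + c₂ e^(4x).
Apply y(0) = 2: c₁ + c₂ = 2. Apply y'(0) = 2: -4 c₁ + 4 c₂ = 2.
Solve: c₁ = 3/4, c₂ = 5/4.
Particular solution: y = (3/4)e^(-4x) + (5/4)e^(4x).


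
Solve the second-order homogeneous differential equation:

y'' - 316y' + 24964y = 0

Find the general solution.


Characteristic equation: r² - 316r + 24964 = 0, i.e. (r - 158)² = 0.
Repeated root r = 158; include an x factor for the second linearly independent solution.
General solution: y = (C₁ + C₂x)e^(158x).


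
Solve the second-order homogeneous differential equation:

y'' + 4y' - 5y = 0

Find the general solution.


Characteristic equation: r² + 4r - 5 = 0.
Factor: (r - 1)(r + 5) = 0 ⇒ r = 1, -5 (distinct real).
General solution: y = C₁e^(x) + C₂e^(-5x).


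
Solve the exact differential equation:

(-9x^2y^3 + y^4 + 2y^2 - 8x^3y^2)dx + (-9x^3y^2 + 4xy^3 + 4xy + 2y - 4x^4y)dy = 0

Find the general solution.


Check exactness: ∂M/∂y = -27x^2y^2 + 4y^3 + 4y - 16x^3y and ∂N/∂x = -27x^2y^2 + 4y^3 + 4y - 16x^3y; equal, so the equation is exact.
Integrate M with respect to x (treating y as constant): ∫M dx = -3x^3y^3 + xy^4 + 2xy^2 - 2x^4y^2 + h(y).
Differentiate w.r.t. y and set equal to N: the x-dependent terms already match, leaving h'(y) = 2y. Integrate: h(y) = y^2.
So F(x,y) = -3x^3y^3 + xy^4 + 2xy^2 + y^2 - 2x^4y^2.
General solution: -3x^3y^3 + xy^4 + 2xy^2 + y^2 - 2x^4y^2 = C.


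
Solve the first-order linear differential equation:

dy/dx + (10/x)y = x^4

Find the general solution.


P(x) = 10/x ⇒ μ = x^10.
(x^10 y)' = x^10·x^4 = x^14.
Integrate: x^10 y = x^15/(15) + C.
Solve for y: y = (1/15)x^5 + C/x^10.


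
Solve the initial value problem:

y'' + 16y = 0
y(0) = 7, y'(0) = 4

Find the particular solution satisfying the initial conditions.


Characteristic roots of r² + 16 = 0 are ±4i, so y = C₁cos(4x) + C₂sin(4x).
Apply y(0) = 7: C₁ = 7. Differentiate and apply y'(0) = 4: 4·C₂ = 4, so C₂ = 1.
Particular solution: y = 7cos(4x) + sin(4x).


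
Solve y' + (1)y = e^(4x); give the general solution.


P(x) = 1 ⇒ μ = e^(x).
(μ y)' = e^(5x) ⇒ μ y = e^(5x)/5 + C.
Divide by μ: y = (1/5)e^(4x) + Ce^(-x).


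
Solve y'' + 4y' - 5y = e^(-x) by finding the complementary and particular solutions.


Characteristic roots of r² + 4r - 5 = 0 are 1, -5.
y_h = C₁e^(x) + C₂e^(-5x).
Forcing exponent -1 is not a characteristic root; try y_p = Ae^(-x).
Substitute: A·(1 + (4)·-1 + (-5)) = A·-8 = 1, so A = -1/8.
General solution: y = C₁e^(x) + C₂e^(-5x) - (1/8)e^(-x).


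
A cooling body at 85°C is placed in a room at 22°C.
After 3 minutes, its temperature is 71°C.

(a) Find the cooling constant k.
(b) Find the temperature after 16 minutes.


Newton's law: T(t) = T_a + (T₀ - T_a)e^(-kt).
(a) Use T(3) = 71: (71 - 22)/(85 - 22) = e^(-k·3), so k = -ln(0.778)/3 ≈ 0.0838.
(b) Apply k to t = 16: T(16) = 22 + (63)e^(-1.340) ≈ 38.5°C.


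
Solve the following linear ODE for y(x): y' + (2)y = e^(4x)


P(x) = 2 ⇒ μ = e^(2x).
(μ y)' = e^(6x) ⇒ μ y = e^(6x)/6 + C.
Divide by μ: y = (1/6)e^(4x) + Ce^(-2x).


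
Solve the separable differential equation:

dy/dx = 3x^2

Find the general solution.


Integrate both sides with respect to x: y = ∫ 3x^2 dx = x^3 + C.


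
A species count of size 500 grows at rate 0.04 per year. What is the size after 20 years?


The ODE dP/dt = 0.04P has solution P(t) = P(0)e^(0.04t).
Substitute P(0) = 500 and t = 20: P(20) = 500 e^(0.80) ≈ 1113.


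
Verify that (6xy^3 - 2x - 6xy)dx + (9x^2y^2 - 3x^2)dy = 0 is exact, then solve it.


Check exactness: ∂M/∂y = 18xy^2 - 6x and ∂N/∂x = 18xy^2 - 6x; equal, so the equation is exact.
Integrate M with respect to x (treating y as constant): ∫M dx = 3x^2y^3 - x^2 - 3x^2y + h(y).
Differentiate w.r.t. y and set equal to N: all terms match, so h'(y) = 0 and h is a constant absorbed into C.
General solution: 3x^2y^3 - x^2 - 3x^2y = C.


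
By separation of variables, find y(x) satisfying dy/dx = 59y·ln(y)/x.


Separate: dy/[y ln(y)] = 59 dx/x.
Substitute u = ln(y): du/u = 59 dx/x.
Integrate: ln|ln(y)| = 59ln|x| + C₀, hence ln(y) = C·x^59.


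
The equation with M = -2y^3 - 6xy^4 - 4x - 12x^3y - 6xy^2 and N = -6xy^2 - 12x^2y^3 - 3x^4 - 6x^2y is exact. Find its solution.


Check exactness: ∂M/∂y = -6y^2 - 24xy^3 - 12x^3 - 12xy and ∂N/∂x = -6y^2 - 24xy^3 - 12x^3 - 12xy; equal, so the equation is exact.
Integrate M with respect to x (treating y as constant): ∫M dx = -2xy^3 - 3x^2y^4 - 2x^2 - 3x^4y - 3x^2y^2 + h(y).
Differentiate w.r.t. y and set equal to N: all terms match, so h'(y) = 0 and h is a constant absorbed into C.
General solution: -2xy^3 - 3x^2y^4 - 2x^2 - 3x^4y - 3x^2y^2 = C.


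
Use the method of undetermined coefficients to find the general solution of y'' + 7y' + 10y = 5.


Characteristic roots of r² + 7r + 10 = 0 are -2, -5.
y_h = C₁e^(-2x) + C₂e^(-5x).
Forcing exponent 0 is not a characteristic root; try y_p = A.
Substitute: A·(0 + (7)·0 + (10)) = A·10 = 5, so A = 1/2.
General solution: y = C₁e^(-2x) + C₂e^(-5x) + 1/2.


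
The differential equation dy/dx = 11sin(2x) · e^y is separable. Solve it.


Separate: e^(-y) dy = 11sin(2x) dx.
Integrate: -e^(-y) = -(11/2)cos(2x) + C₀.
Rearrange: e^(-y) = (11/2)cos(2x) + C.


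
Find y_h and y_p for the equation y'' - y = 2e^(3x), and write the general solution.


Characteristic roots of r² - 1 = 0 are -1, 1.
y_h = C₁e^(-x) + C₂e^(x).
Forcing exponent 3 is not a characteristic root; try y_p = Ae^(3x).
Substitute: A·(9 + (0)·3 + (-1)) = A·8 = 2, so A = 1/4.
General solution: y = C₁e^(-x) + C₂e^(x) + (1/4)e^(3x).


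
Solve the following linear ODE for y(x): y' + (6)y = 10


P(x) = 6, Q(x) = 10; integrating factor μ = e^(6x).
(μ y)' = 10e^(6x) ⇒ μ y = (5/3)e^(6x) + C.
Divide by μ: y = 5/3 + Ce^(-6x).


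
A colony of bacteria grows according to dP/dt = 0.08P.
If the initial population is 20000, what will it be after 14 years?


The ODE dP/dt = 0.08P has solution P(t) = P(0)e^(0.08t).
Substitute P(0) = 20000 and t = 14: P(14) = 20000 e^(1.12) ≈ 61297.


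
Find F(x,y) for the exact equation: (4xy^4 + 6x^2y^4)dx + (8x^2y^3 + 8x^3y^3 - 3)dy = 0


Check exactness: ∂M/∂y = 16xy^3 + 24x^2y^3 and ∂N/∂x = 16xy^3 + 24x^2y^3; equal, so the equation is exact.
Integrate M with respect to x (treating y as constant): ∫M dx = 2x^2y^4 + 2x^3y^4 + h(y).
Differentiate w.r.t. y and set equal to N: the x-dependent terms already match, leaving h'(y) = -3. Integrate: h(y) = -3y.
So F(x,y) = 2x^2y^4 + 2x^3y^4 - 3y.
General solution: 2x^2y^4 + 2x^3y^4 - 3y = C.


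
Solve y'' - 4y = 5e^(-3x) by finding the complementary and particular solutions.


Characteristic roots of r² - 4 = 0 are 2, -2.
y_h = C₁e^(2x) + C₂e^(-2x).
Forcing exponent -3 is not a characteristic root; try y_p = Ae^(-3x).
Substitute: A·(9 + (0)·-3 + (-4)) = A·5 = 5, so A = 1.
General solution: y = C₁e^(2x) + C₂e^(-2x) + e^(-3x).
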